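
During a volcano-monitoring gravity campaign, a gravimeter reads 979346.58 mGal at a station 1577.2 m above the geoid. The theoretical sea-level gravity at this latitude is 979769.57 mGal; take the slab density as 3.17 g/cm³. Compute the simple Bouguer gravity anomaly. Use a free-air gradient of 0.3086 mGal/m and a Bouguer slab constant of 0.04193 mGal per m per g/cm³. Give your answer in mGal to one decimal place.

-145.9

Free-air correction = 0.3086 × 1577.2 = 486.72 mGal
Free-air anomaly = 979346.58 − 979769.57 + (486.72) = 63.73 mGal
Bouguer slab correction = 0.04193 × 3.17 × 1577.2 = 209.64 mGal
Simple Bouguer anomaly = 63.73 − (209.64) = -145.91 mGal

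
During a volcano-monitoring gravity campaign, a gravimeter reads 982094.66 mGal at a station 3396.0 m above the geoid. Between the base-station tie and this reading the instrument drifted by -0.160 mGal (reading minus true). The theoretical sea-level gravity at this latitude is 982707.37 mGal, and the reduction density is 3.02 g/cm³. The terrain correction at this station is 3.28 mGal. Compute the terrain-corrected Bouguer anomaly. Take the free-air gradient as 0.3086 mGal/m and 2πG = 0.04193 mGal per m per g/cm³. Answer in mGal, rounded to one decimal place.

8.7

Drift-corrected reading = 982094.66 − (-0.160) = 982094.820 mGal
Free-air correction = 0.3086 × 3396.0 = 1048.01 mGal
Free-air anomaly = 982094.820 − 982707.37 + (1048.01) = 435.460 mGal
Bouguer slab correction = 0.04193 × 3.02 × 3396.0 = 430.03 mGal
Simple Bouguer anomaly = 435.460 − (430.03) = 5.430 mGal
Complete Bouguer anomaly = 5.430 + 3.28 = 8.710 mGal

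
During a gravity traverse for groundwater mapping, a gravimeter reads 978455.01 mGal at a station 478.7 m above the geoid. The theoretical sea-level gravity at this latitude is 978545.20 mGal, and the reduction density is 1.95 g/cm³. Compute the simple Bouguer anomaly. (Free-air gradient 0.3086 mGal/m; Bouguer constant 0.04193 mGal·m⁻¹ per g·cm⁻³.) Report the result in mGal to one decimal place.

18.4

Free-air correction = 0.3086 × 478.7 = 147.73 mGal
Free-air anomaly = 978455.01 − 978545.20 + (147.73) = 57.54 mGal
Bouguer slab correction = 0.04193 × 1.95 × 478.7 = 39.14 mGal
Simple Bouguer anomaly = 57.54 − (39.14) = 18.40 mGal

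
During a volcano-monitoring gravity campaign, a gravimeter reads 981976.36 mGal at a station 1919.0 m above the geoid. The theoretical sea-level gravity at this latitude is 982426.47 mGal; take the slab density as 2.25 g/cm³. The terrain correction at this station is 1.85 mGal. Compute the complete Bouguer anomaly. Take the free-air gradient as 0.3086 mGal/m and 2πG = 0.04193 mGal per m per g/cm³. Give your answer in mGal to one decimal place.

Free-air correction = 0.3086 × 1919.0 = 592.20 mGal
Free-air anomaly = 981976.36 − 982426.47 + (592.20) = 142.09 mGal
Bouguer slab correction = 0.04193 × 2.25 × 1919.0 = 181.04 mGal
Simple Bouguer anomaly = 142.09 − (181.04) = -38.95 mGal
Complete Bouguer anomaly = -38.95 + 1.85 = -37.10 mGal

-37.1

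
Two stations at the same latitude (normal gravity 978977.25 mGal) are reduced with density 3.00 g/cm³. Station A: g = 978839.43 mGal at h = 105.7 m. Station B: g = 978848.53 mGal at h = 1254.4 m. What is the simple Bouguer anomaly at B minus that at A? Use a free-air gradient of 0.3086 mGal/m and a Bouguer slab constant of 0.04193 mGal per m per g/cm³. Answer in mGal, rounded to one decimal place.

Δg_SB(A) = 978839.43 − 978977.25 + 0.3086×105.7 − 0.04193×3.00×105.7 = -118.50 mGal
Δg_SB(B) = 978848.53 − 978977.25 + 0.3086×1254.4 − 0.04193×3.00×1254.4 = 100.60 mGal
Difference = 100.60 − (-118.50) = 219.10 mGal

219.1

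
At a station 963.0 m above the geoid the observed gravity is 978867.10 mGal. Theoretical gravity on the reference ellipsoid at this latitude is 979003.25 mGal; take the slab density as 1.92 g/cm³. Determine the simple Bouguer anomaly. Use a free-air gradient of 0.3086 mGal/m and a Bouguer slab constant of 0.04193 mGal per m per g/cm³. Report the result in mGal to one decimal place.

83.5

Free-air correction = 0.3086 × 963.0 = 297.18 mGal
Free-air anomaly = 978867.10 − 979003.25 + (297.18) = 161.03 mGal
Bouguer slab correction = 0.04193 × 1.92 × 963.0 = 77.53 mGal
Simple Bouguer anomaly = 161.03 − (77.53) = 83.50 mGal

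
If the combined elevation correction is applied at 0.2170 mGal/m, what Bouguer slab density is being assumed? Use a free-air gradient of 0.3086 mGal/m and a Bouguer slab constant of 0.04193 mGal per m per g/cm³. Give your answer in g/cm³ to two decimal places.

0.2170 = 0.3086 − 0.04193 × ρ
ρ = (0.3086 − 0.2170) / 0.04193 = 2.18 g/cm³

2.18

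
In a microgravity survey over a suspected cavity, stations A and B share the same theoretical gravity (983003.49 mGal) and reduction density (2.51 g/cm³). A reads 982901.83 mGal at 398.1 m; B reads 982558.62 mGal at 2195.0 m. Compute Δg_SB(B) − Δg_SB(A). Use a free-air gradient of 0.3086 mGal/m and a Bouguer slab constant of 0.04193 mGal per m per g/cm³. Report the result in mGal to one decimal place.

Δg_SB(A) = 982901.83 − 983003.49 + 0.3086×398.1 − 0.04193×2.51×398.1 = -20.70 mGal
Δg_SB(B) = 982558.62 − 983003.49 + 0.3086×2195.0 − 0.04193×2.51×2195.0 = 1.50 mGal
Difference = 1.50 − (-20.70) = 22.20 mGal

22.2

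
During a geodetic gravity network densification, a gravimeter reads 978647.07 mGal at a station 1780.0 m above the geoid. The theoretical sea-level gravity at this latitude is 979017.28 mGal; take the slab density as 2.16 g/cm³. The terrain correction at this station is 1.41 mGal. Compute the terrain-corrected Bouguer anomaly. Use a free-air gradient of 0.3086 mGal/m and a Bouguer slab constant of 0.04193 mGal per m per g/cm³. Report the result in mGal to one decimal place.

Free-air correction = 0.3086 × 1780.0 = 549.31 mGal
Free-air anomaly = 978647.07 − 979017.28 + (549.31) = 179.10 mGal
Bouguer slab correction = 0.04193 × 2.16 × 1780.0 = 161.21 mGal
Simple Bouguer anomaly = 179.10 − (161.21) = 17.89 mGal
Complete Bouguer anomaly = 17.89 + 1.41 = 19.30 mGal

19.3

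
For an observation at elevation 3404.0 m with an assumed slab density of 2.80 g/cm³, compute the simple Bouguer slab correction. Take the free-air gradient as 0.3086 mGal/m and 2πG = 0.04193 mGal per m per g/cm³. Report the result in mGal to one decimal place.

Bouguer slab correction = 0.04193 × 2.80 × 3404.0 = 399.6 mGal

399.6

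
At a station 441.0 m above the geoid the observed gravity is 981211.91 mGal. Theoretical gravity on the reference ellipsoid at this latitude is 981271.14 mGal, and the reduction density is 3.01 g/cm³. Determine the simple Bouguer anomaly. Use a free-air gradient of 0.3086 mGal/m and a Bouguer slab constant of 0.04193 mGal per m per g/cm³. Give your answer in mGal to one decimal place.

Free-air correction = 0.3086 × 441.0 = 136.09 mGal
Free-air anomaly = 981211.91 − 981271.14 + (136.09) = 76.86 mGal
Bouguer slab correction = 0.04193 × 3.01 × 441.0 = 55.66 mGal
Simple Bouguer anomaly = 76.86 − (55.66) = 21.20 mGal

21.2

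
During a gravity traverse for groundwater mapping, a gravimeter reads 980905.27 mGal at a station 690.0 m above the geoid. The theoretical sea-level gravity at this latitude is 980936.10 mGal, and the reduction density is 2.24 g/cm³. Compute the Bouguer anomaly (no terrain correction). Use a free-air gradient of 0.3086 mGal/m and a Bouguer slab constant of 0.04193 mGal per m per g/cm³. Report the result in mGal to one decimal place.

117.3

Free-air correction = 0.3086 × 690.0 = 212.93 mGal
Free-air anomaly = 980905.27 − 980936.10 + (212.93) = 182.10 mGal
Bouguer slab correction = 0.04193 × 2.24 × 690.0 = 64.81 mGal
Simple Bouguer anomaly = 182.10 − (64.81) = 117.29 mGal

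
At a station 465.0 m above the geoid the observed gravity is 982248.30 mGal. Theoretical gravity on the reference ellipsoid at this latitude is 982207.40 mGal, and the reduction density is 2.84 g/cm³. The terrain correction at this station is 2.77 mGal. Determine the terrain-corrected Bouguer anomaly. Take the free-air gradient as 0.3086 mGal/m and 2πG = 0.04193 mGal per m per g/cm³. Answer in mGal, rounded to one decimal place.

Free-air correction = 0.3086 × 465.0 = 143.50 mGal
Free-air anomaly = 982248.30 − 982207.40 + (143.50) = 184.40 mGal
Bouguer slab correction = 0.04193 × 2.84 × 465.0 = 55.37 mGal
Simple Bouguer anomaly = 184.40 − (55.37) = 129.03 mGal
Complete Bouguer anomaly = 129.03 + 2.77 = 131.80 mGal

131.8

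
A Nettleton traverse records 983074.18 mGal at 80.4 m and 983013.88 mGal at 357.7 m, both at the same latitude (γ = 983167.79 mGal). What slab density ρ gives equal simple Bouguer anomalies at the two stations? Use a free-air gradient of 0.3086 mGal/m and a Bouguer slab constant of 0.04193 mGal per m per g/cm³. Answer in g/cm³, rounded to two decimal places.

2.17

Δg_obs = 983013.88 − 983074.18 = -60.30 mGal over Δh = 357.7 − 80.4 = 277.3 m
Equal Bouguer anomalies ⇒ Δg_obs + (0.3086 − 0.04193ρ)·Δh = 0
0.3086 − 0.04193ρ = −Δg_obs/Δh = 0.21745
ρ = (0.3086 − 0.21745) / 0.04193 = 2.17 g/cm³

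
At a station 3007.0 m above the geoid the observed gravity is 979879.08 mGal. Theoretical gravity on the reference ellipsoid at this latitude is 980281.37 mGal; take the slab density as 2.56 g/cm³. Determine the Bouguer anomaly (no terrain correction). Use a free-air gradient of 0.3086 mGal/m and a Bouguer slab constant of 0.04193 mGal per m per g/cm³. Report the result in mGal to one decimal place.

202.9

Free-air correction = 0.3086 × 3007.0 = 927.96 mGal
Free-air anomaly = 979879.08 − 980281.37 + (927.96) = 525.67 mGal
Bouguer slab correction = 0.04193 × 2.56 × 3007.0 = 322.77 mGal
Simple Bouguer anomaly = 525.67 − (322.77) = 202.90 mGal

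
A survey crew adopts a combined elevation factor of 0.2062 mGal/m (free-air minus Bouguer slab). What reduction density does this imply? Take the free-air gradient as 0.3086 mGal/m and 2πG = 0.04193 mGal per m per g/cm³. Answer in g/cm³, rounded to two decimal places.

2.44

0.2062 = 0.3086 − 0.04193 × ρ
ρ = (0.3086 − 0.2062) / 0.04193 = 2.44 g/cm³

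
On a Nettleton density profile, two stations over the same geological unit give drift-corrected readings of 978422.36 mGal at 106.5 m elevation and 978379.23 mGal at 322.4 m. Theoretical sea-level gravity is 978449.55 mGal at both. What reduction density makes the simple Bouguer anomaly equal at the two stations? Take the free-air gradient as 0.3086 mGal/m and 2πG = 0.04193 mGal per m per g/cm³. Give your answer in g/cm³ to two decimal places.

Δg_obs = 978379.23 − 978422.36 = -43.13 mGal over Δh = 322.4 − 106.5 = 215.9 m
Equal Bouguer anomalies ⇒ Δg_obs + (0.3086 − 0.04193ρ)·Δh = 0
0.3086 − 0.04193ρ = −Δg_obs/Δh = 0.19977
ρ = (0.3086 − 0.19977) / 0.04193 = 2.60 g/cm³

2.60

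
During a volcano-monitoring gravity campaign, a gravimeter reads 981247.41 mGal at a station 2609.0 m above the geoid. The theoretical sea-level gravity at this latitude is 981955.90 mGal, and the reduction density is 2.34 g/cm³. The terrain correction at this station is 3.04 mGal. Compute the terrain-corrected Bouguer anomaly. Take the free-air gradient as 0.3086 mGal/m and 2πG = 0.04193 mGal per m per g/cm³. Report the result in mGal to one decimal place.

Free-air correction = 0.3086 × 2609.0 = 805.14 mGal
Free-air anomaly = 981247.41 − 981955.90 + (805.14) = 96.65 mGal
Bouguer slab correction = 0.04193 × 2.34 × 2609.0 = 255.99 mGal
Simple Bouguer anomaly = 96.65 − (255.99) = -159.34 mGal
Complete Bouguer anomaly = -159.34 + 3.04 = -156.30 mGal

-156.3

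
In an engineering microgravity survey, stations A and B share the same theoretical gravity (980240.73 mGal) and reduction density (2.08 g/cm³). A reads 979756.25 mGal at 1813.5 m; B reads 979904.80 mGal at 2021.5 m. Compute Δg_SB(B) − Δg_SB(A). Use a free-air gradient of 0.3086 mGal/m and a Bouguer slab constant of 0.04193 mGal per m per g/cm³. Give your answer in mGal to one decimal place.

Δg_SB(A) = 979756.25 − 980240.73 + 0.3086×1813.5 − 0.04193×2.08×1813.5 = -83.00 mGal
Δg_SB(B) = 979904.80 − 980240.73 + 0.3086×2021.5 − 0.04193×2.08×2021.5 = 111.60 mGal
Difference = 111.60 − (-83.00) = 194.60 mGal

194.6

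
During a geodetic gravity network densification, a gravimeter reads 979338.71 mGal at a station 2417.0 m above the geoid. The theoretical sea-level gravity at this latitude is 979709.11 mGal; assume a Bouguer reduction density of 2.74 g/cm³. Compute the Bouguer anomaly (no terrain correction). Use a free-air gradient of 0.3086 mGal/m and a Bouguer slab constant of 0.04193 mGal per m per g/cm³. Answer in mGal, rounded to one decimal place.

Free-air correction = 0.3086 × 2417.0 = 745.89 mGal
Free-air anomaly = 979338.71 − 979709.11 + (745.89) = 375.49 mGal
Bouguer slab correction = 0.04193 × 2.74 × 2417.0 = 277.68 mGal
Simple Bouguer anomaly = 375.49 − (277.68) = 97.81 mGal

97.8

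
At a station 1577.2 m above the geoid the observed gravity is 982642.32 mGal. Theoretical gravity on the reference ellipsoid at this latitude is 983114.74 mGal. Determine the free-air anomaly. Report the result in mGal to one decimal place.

Free-air correction = 0.3086 × 1577.2 = 486.72 mGal
Free-air anomaly = 982642.32 − 983114.74 + (486.72) = 14.30 mGal

14.3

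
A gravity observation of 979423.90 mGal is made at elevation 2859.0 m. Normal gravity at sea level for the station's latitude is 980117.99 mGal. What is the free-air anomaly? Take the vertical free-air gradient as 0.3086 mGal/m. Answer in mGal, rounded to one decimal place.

Free-air correction = 0.3086 × 2859.0 = 882.29 mGal
Free-air anomaly = 979423.90 − 980117.99 + (882.29) = 188.20 mGal

188.2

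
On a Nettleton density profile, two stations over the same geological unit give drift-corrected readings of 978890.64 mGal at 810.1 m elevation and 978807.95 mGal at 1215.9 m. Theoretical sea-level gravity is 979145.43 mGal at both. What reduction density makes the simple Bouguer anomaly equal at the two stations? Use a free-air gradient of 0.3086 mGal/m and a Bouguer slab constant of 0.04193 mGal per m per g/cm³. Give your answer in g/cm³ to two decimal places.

Δg_obs = 978807.95 − 978890.64 = -82.69 mGal over Δh = 1215.9 − 810.1 = 405.8 m
Equal Bouguer anomalies ⇒ Δg_obs + (0.3086 − 0.04193ρ)·Δh = 0
0.3086 − 0.04193ρ = −Δg_obs/Δh = 0.20377
ρ = (0.3086 − 0.20377) / 0.04193 = 2.50 g/cm³

2.50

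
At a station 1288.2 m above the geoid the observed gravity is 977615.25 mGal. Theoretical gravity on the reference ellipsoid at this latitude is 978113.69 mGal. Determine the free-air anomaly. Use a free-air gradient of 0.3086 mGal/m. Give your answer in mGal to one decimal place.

Free-air correction = 0.3086 × 1288.2 = 397.54 mGal
Free-air anomaly = 977615.25 − 978113.69 + (397.54) = -100.90 mGal

-100.9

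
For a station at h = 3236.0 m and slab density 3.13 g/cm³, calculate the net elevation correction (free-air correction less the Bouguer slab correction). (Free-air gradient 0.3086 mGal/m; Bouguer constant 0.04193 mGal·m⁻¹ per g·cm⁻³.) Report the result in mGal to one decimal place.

573.9

Combined gradient = 0.3086 − 0.04193 × 3.13 = 0.1773591 mGal/m
Combined elevation correction = 0.1773591 × 3236.0 = 573.9 mGal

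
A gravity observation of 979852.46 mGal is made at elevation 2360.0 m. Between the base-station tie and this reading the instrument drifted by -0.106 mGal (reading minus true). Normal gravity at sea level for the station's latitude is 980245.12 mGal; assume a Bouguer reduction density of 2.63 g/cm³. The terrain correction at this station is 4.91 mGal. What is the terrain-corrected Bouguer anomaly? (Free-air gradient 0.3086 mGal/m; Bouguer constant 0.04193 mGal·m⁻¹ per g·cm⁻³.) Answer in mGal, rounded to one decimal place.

80.4

Drift-corrected reading = 979852.46 − (-0.106) = 979852.566 mGal
Free-air correction = 0.3086 × 2360.0 = 728.30 mGal
Free-air anomaly = 979852.566 − 980245.12 + (728.30) = 335.746 mGal
Bouguer slab correction = 0.04193 × 2.63 × 2360.0 = 260.25 mGal
Simple Bouguer anomaly = 335.746 − (260.25) = 75.496 mGal
Complete Bouguer anomaly = 75.496 + 4.91 = 80.406 mGal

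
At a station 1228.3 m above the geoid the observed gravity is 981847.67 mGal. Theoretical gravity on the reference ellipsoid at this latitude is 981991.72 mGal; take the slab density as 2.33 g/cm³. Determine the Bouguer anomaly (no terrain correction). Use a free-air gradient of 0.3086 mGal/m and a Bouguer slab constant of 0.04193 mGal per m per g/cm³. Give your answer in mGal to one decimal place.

115.0

Free-air correction = 0.3086 × 1228.3 = 379.05 mGal
Free-air anomaly = 981847.67 − 981991.72 + (379.05) = 235.00 mGal
Bouguer slab correction = 0.04193 × 2.33 × 1228.3 = 120.00 mGal
Simple Bouguer anomaly = 235.00 − (120.00) = 115.00 mGal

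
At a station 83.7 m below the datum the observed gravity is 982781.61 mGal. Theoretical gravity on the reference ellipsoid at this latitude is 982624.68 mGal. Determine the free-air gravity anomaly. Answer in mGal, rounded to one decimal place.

131.1

Free-air correction = 0.3086 × -83.7 = -25.83 mGal
Free-air anomaly = 982781.61 − 982624.68 + (-25.83) = 131.10 mGal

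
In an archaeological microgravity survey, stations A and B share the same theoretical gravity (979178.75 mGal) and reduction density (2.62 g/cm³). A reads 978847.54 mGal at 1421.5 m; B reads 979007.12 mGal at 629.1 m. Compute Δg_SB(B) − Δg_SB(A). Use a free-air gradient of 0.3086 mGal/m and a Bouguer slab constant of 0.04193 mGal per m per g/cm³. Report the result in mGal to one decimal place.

Δg_SB(A) = 978847.54 − 979178.75 + 0.3086×1421.5 − 0.04193×2.62×1421.5 = -48.70 mGal
Δg_SB(B) = 979007.12 − 979178.75 + 0.3086×629.1 − 0.04193×2.62×629.1 = -46.60 mGal
Difference = -46.60 − (-48.70) = 2.10 mGal

2.1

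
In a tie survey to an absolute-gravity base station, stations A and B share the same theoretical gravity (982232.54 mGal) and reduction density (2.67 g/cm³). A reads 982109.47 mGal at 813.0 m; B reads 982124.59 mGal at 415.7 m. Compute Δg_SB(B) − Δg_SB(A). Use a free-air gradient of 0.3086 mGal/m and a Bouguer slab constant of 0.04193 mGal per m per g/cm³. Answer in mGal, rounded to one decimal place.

Δg_SB(A) = 982109.47 − 982232.54 + 0.3086×813.0 − 0.04193×2.67×813.0 = 36.80 mGal
Δg_SB(B) = 982124.59 − 982232.54 + 0.3086×415.7 − 0.04193×2.67×415.7 = -26.20 mGal
Difference = -26.20 − (36.80) = -63.00 mGal

-63.0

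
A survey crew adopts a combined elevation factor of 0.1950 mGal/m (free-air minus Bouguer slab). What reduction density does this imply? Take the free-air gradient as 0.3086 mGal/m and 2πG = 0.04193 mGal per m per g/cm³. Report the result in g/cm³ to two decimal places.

0.1950 = 0.3086 − 0.04193 × ρ
ρ = (0.3086 − 0.1950) / 0.04193 = 2.71 g/cm³

2.71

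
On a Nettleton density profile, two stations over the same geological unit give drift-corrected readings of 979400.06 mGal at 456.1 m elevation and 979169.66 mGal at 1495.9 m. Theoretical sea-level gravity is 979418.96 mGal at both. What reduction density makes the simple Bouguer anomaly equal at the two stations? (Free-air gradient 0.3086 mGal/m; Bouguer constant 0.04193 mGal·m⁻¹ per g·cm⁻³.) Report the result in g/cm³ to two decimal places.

Δg_obs = 979169.66 − 979400.06 = -230.40 mGal over Δh = 1495.9 − 456.1 = 1039.8 m
Equal Bouguer anomalies ⇒ Δg_obs + (0.3086 − 0.04193ρ)·Δh = 0
0.3086 − 0.04193ρ = −Δg_obs/Δh = 0.22158
ρ = (0.3086 − 0.22158) / 0.04193 = 2.08 g/cm³

2.08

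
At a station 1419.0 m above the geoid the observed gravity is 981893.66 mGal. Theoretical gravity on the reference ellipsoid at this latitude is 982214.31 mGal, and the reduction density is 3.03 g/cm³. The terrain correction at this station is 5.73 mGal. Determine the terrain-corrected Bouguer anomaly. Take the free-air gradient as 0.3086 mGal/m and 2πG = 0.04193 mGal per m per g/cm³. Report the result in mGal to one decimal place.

Free-air correction = 0.3086 × 1419.0 = 437.90 mGal
Free-air anomaly = 981893.66 − 982214.31 + (437.90) = 117.25 mGal
Bouguer slab correction = 0.04193 × 3.03 × 1419.0 = 180.28 mGal
Simple Bouguer anomaly = 117.25 − (180.28) = -63.03 mGal
Complete Bouguer anomaly = -63.03 + 5.73 = -57.30 mGal

-57.3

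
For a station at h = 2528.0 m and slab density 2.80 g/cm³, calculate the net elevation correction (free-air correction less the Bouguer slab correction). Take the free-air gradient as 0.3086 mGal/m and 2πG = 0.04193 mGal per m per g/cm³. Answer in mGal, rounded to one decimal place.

483.3

Combined gradient = 0.3086 − 0.04193 × 2.80 = 0.1911960 mGal/m
Combined elevation correction = 0.1911960 × 2528.0 = 483.3 mGal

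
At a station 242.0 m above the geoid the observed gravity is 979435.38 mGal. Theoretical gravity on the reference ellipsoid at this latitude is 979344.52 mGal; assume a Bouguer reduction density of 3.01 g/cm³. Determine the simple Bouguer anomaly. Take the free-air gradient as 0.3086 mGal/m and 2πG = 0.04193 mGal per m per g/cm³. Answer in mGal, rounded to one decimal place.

135.0

Free-air correction = 0.3086 × 242.0 = 74.68 mGal
Free-air anomaly = 979435.38 − 979344.52 + (74.68) = 165.54 mGal
Bouguer slab correction = 0.04193 × 3.01 × 242.0 = 30.54 mGal
Simple Bouguer anomaly = 165.54 − (30.54) = 135.00 mGal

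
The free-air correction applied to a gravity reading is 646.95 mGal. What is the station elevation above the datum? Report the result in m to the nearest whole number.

h = 646.95 / 0.3086 = 2096.40 m

2096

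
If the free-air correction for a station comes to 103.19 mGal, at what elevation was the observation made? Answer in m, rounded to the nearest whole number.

h = 103.19 / 0.3086 = 334.38 m

334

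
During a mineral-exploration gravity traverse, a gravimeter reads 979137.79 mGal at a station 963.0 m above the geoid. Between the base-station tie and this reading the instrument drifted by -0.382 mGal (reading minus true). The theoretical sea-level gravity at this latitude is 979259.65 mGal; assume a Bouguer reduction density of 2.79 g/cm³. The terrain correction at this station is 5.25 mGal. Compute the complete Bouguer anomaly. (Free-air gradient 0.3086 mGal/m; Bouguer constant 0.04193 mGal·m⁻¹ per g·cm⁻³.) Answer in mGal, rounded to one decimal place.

68.3

Drift-corrected reading = 979137.79 − (-0.382) = 979138.172 mGal
Free-air correction = 0.3086 × 963.0 = 297.18 mGal
Free-air anomaly = 979138.172 − 979259.65 + (297.18) = 175.702 mGal
Bouguer slab correction = 0.04193 × 2.79 × 963.0 = 112.66 mGal
Simple Bouguer anomaly = 175.702 − (112.66) = 63.042 mGal
Complete Bouguer anomaly = 63.042 + 5.25 = 68.292 mGal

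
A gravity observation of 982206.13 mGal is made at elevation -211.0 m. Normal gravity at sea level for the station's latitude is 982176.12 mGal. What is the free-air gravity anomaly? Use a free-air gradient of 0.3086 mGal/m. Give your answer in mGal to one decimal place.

-35.1

Free-air correction = 0.3086 × -211.0 = -65.11 mGal
Free-air anomaly = 982206.13 − 982176.12 + (-65.11) = -35.10 mGal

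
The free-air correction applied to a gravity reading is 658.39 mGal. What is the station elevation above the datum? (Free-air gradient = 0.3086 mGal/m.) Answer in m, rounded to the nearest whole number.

2133

h = 658.39 / 0.3086 = 2133.47 m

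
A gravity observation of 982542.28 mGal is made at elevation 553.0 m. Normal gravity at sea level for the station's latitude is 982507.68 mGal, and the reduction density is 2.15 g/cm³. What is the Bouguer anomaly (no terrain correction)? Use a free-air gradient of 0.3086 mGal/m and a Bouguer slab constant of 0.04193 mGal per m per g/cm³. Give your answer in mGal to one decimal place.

Free-air correction = 0.3086 × 553.0 = 170.66 mGal
Free-air anomaly = 982542.28 − 982507.68 + (170.66) = 205.26 mGal
Bouguer slab correction = 0.04193 × 2.15 × 553.0 = 49.85 mGal
Simple Bouguer anomaly = 205.26 − (49.85) = 155.41 mGal

155.4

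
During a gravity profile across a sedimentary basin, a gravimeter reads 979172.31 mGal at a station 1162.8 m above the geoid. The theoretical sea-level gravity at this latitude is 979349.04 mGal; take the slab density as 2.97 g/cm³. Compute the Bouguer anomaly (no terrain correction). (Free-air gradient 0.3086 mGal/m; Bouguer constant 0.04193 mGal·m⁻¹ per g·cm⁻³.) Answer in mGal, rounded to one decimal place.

Free-air correction = 0.3086 × 1162.8 = 358.84 mGal
Free-air anomaly = 979172.31 − 979349.04 + (358.84) = 182.11 mGal
Bouguer slab correction = 0.04193 × 2.97 × 1162.8 = 144.81 mGal
Simple Bouguer anomaly = 182.11 − (144.81) = 37.30 mGal

37.3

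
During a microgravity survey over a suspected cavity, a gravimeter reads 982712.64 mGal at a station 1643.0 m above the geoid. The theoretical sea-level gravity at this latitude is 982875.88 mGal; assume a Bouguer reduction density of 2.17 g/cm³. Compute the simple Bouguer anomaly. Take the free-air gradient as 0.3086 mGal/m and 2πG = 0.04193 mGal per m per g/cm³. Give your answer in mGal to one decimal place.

194.3

Free-air correction = 0.3086 × 1643.0 = 507.03 mGal
Free-air anomaly = 982712.64 − 982875.88 + (507.03) = 343.79 mGal
Bouguer slab correction = 0.04193 × 2.17 × 1643.0 = 149.49 mGal
Simple Bouguer anomaly = 343.79 − (149.49) = 194.30 mGal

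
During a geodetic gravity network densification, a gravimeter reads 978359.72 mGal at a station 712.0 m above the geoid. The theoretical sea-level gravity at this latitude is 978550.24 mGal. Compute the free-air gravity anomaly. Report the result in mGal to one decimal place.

29.2

Free-air correction = 0.3086 × 712.0 = 219.72 mGal
Free-air anomaly = 978359.72 − 978550.24 + (219.72) = 29.20 mGal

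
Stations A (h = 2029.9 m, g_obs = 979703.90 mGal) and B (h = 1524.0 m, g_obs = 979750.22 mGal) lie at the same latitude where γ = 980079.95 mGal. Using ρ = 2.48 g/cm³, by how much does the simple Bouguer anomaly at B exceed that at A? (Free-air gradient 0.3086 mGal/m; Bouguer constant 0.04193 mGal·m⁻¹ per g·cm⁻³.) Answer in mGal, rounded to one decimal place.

Δg_SB(A) = 979703.90 − 980079.95 + 0.3086×2029.9 − 0.04193×2.48×2029.9 = 39.30 mGal
Δg_SB(B) = 979750.22 − 980079.95 + 0.3086×1524.0 − 0.04193×2.48×1524.0 = -17.90 mGal
Difference = -17.90 − (39.30) = -57.20 mGal

-57.2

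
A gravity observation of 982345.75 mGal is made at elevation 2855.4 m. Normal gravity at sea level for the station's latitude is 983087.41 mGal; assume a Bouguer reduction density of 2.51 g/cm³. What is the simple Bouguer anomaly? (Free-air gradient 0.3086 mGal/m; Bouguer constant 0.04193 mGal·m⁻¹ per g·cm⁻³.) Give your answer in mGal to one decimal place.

-161.0

Free-air correction = 0.3086 × 2855.4 = 881.18 mGal
Free-air anomaly = 982345.75 − 983087.41 + (881.18) = 139.52 mGal
Bouguer slab correction = 0.04193 × 2.51 × 2855.4 = 300.51 mGal
Simple Bouguer anomaly = 139.52 − (300.51) = -160.99 mGal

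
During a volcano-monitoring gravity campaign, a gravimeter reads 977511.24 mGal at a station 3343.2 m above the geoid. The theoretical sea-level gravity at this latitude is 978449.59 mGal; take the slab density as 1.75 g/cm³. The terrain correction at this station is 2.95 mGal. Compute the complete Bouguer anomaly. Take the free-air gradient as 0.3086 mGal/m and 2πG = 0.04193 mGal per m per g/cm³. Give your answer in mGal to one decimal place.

-149.0

Free-air correction = 0.3086 × 3343.2 = 1031.71 mGal
Free-air anomaly = 977511.24 − 978449.59 + (1031.71) = 93.36 mGal
Bouguer slab correction = 0.04193 × 1.75 × 3343.2 = 245.32 mGal
Simple Bouguer anomaly = 93.36 − (245.32) = -151.96 mGal
Complete Bouguer anomaly = -151.96 + 2.95 = -149.01 mGal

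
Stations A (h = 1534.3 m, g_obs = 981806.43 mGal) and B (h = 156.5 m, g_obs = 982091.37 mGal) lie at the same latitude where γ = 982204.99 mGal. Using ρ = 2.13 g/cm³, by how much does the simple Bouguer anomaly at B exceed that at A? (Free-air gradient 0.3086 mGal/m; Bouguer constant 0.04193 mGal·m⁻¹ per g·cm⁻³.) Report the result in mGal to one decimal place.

-17.2

Δg_SB(A) = 981806.43 − 982204.99 + 0.3086×1534.3 − 0.04193×2.13×1534.3 = -62.10 mGal
Δg_SB(B) = 982091.37 − 982204.99 + 0.3086×156.5 − 0.04193×2.13×156.5 = -79.30 mGal
Difference = -79.30 − (-62.10) = -17.20 mGal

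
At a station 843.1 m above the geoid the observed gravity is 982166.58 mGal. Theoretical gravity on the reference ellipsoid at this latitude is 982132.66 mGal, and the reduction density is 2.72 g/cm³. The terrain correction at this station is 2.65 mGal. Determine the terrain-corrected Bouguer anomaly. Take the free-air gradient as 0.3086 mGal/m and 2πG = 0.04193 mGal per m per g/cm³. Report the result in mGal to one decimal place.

Free-air correction = 0.3086 × 843.1 = 260.18 mGal
Free-air anomaly = 982166.58 − 982132.66 + (260.18) = 294.10 mGal
Bouguer slab correction = 0.04193 × 2.72 × 843.1 = 96.16 mGal
Simple Bouguer anomaly = 294.10 − (96.16) = 197.94 mGal
Complete Bouguer anomaly = 197.94 + 2.65 = 200.59 mGal

200.6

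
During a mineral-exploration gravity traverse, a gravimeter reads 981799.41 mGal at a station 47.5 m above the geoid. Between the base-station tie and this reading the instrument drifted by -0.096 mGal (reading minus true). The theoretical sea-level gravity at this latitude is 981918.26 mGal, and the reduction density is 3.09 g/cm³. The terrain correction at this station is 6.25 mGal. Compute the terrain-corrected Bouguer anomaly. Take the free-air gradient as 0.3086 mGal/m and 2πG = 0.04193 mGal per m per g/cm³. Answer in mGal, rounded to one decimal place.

-104.0

Drift-corrected reading = 981799.41 − (-0.096) = 981799.506 mGal
Free-air correction = 0.3086 × 47.5 = 14.66 mGal
Free-air anomaly = 981799.506 − 981918.26 + (14.66) = -104.094 mGal
Bouguer slab correction = 0.04193 × 3.09 × 47.5 = 6.15 mGal
Simple Bouguer anomaly = -104.094 − (6.15) = -110.244 mGal
Complete Bouguer anomaly = -110.244 + 6.25 = -103.994 mGal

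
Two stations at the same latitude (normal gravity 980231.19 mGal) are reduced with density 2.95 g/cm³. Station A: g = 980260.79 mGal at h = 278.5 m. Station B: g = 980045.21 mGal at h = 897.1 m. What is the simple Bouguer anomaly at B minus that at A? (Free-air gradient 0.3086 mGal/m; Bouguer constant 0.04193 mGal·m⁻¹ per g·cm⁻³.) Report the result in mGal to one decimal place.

-101.2

Δg_SB(A) = 980260.79 − 980231.19 + 0.3086×278.5 − 0.04193×2.95×278.5 = 81.10 mGal
Δg_SB(B) = 980045.21 − 980231.19 + 0.3086×897.1 − 0.04193×2.95×897.1 = -20.10 mGal
Difference = -20.10 − (81.10) = -101.20 mGal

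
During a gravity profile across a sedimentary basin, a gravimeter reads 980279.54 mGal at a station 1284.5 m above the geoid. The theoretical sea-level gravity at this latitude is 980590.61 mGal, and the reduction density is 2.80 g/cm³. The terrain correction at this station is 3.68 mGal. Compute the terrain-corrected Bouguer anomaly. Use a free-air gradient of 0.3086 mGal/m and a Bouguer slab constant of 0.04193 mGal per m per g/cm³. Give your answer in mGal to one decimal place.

-61.8

Free-air correction = 0.3086 × 1284.5 = 396.40 mGal
Free-air anomaly = 980279.54 − 980590.61 + (396.40) = 85.33 mGal
Bouguer slab correction = 0.04193 × 2.80 × 1284.5 = 150.81 mGal
Simple Bouguer anomaly = 85.33 − (150.81) = -65.48 mGal
Complete Bouguer anomaly = -65.48 + 3.68 = -61.80 mGal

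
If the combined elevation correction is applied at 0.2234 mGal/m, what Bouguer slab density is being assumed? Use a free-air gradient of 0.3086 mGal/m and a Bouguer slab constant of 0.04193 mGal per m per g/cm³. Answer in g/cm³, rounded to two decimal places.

0.2234 = 0.3086 − 0.04193 × ρ
ρ = (0.3086 − 0.2234) / 0.04193 = 2.03 g/cm³

2.03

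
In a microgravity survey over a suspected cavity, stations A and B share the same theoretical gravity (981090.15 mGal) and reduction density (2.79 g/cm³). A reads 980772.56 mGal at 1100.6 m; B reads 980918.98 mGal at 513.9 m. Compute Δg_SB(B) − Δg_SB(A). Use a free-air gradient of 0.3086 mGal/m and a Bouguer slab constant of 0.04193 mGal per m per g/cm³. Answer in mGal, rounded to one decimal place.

Δg_SB(A) = 980772.56 − 981090.15 + 0.3086×1100.6 − 0.04193×2.79×1100.6 = -106.70 mGal
Δg_SB(B) = 980918.98 − 981090.15 + 0.3086×513.9 − 0.04193×2.79×513.9 = -72.70 mGal
Difference = -72.70 − (-106.70) = 34.00 mGal

34.0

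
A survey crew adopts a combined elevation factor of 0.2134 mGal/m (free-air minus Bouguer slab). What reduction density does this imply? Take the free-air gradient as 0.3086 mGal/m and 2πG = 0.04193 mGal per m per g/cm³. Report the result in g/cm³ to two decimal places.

0.2134 = 0.3086 − 0.04193 × ρ
ρ = (0.3086 − 0.2134) / 0.04193 = 2.27 g/cm³

2.27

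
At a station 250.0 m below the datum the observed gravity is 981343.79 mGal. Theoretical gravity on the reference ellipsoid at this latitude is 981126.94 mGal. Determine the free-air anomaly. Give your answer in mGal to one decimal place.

Free-air correction = 0.3086 × -250.0 = -77.15 mGal
Free-air anomaly = 981343.79 − 981126.94 + (-77.15) = 139.70 mGal

139.7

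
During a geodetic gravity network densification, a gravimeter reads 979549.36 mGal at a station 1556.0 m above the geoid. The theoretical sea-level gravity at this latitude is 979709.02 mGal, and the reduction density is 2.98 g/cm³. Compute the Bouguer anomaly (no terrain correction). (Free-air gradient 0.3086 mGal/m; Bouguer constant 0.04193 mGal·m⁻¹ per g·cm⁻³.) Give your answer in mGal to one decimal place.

126.1

Free-air correction = 0.3086 × 1556.0 = 480.18 mGal
Free-air anomaly = 979549.36 − 979709.02 + (480.18) = 320.52 mGal
Bouguer slab correction = 0.04193 × 2.98 × 1556.0 = 194.42 mGal
Simple Bouguer anomaly = 320.52 − (194.42) = 126.10 mGal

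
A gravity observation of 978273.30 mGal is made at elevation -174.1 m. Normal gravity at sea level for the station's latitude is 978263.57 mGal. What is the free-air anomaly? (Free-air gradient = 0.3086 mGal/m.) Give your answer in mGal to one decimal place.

-44.0

Free-air correction = 0.3086 × -174.1 = -53.73 mGal
Free-air anomaly = 978273.30 − 978263.57 + (-53.73) = -44.00 mGal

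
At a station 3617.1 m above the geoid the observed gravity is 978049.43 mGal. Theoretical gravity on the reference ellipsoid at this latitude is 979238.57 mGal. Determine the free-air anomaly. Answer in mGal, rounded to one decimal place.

-72.9

Free-air correction = 0.3086 × 3617.1 = 1116.24 mGal
Free-air anomaly = 978049.43 − 979238.57 + (1116.24) = -72.90 mGal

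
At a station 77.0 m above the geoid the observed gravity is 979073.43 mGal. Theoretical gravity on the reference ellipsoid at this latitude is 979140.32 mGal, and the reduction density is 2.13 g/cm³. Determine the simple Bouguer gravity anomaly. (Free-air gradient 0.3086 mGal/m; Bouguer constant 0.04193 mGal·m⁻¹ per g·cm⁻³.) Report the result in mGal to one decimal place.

-50.0

Free-air correction = 0.3086 × 77.0 = 23.76 mGal
Free-air anomaly = 979073.43 − 979140.32 + (23.76) = -43.13 mGal
Bouguer slab correction = 0.04193 × 2.13 × 77.0 = 6.88 mGal
Simple Bouguer anomaly = -43.13 − (6.88) = -50.01 mGal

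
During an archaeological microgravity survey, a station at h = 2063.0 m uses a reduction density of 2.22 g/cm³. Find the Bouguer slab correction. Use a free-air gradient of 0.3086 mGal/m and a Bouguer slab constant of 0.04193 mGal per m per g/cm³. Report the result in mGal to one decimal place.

Bouguer slab correction = 0.04193 × 2.22 × 2063.0 = 192.0 mGal

192.0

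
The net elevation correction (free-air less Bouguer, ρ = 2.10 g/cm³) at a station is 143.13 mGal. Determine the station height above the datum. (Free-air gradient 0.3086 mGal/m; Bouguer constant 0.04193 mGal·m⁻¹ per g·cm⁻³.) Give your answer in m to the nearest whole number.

Combined gradient = 0.3086 − 0.04193 × 2.10 = 0.2205470 mGal/m
h = 143.13 / 0.2205470 = 648.98 m

649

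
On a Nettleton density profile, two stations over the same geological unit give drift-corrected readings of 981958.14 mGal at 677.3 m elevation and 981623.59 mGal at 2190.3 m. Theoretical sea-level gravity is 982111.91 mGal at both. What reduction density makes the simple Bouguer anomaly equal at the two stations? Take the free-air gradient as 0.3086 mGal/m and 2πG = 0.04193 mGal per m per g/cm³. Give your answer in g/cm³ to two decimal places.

2.09

Δg_obs = 981623.59 − 981958.14 = -334.55 mGal over Δh = 2190.3 − 677.3 = 1513.0 m
Equal Bouguer anomalies ⇒ Δg_obs + (0.3086 − 0.04193ρ)·Δh = 0
0.3086 − 0.04193ρ = −Δg_obs/Δh = 0.22112
ρ = (0.3086 − 0.22112) / 0.04193 = 2.09 g/cm³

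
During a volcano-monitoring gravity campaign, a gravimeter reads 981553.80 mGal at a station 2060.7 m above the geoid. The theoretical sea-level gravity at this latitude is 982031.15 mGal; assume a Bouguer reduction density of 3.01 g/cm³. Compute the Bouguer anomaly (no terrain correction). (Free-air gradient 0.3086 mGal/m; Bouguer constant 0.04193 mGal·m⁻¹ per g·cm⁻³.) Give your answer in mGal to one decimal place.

Free-air correction = 0.3086 × 2060.7 = 635.93 mGal
Free-air anomaly = 981553.80 − 982031.15 + (635.93) = 158.58 mGal
Bouguer slab correction = 0.04193 × 3.01 × 2060.7 = 260.08 mGal
Simple Bouguer anomaly = 158.58 − (260.08) = -101.50 mGal

-101.5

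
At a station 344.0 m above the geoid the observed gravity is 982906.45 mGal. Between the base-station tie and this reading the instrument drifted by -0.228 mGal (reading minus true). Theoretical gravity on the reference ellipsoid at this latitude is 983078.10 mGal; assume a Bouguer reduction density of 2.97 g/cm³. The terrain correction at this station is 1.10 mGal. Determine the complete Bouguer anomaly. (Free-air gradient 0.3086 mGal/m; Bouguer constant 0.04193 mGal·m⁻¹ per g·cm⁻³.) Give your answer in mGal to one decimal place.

Drift-corrected reading = 982906.45 − (-0.228) = 982906.678 mGal
Free-air correction = 0.3086 × 344.0 = 106.16 mGal
Free-air anomaly = 982906.678 − 983078.10 + (106.16) = -65.262 mGal
Bouguer slab correction = 0.04193 × 2.97 × 344.0 = 42.84 mGal
Simple Bouguer anomaly = -65.262 − (42.84) = -108.102 mGal
Complete Bouguer anomaly = -108.102 + 1.10 = -107.002 mGal

-107.0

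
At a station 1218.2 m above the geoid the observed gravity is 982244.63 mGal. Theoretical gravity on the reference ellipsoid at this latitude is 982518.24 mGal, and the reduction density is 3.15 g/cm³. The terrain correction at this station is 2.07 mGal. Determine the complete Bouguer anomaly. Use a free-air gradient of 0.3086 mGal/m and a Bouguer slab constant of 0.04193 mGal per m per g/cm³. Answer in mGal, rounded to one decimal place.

-56.5

Free-air correction = 0.3086 × 1218.2 = 375.94 mGal
Free-air anomaly = 982244.63 − 982518.24 + (375.94) = 102.33 mGal
Bouguer slab correction = 0.04193 × 3.15 × 1218.2 = 160.90 mGal
Simple Bouguer anomaly = 102.33 − (160.90) = -58.57 mGal
Complete Bouguer anomaly = -58.57 + 2.07 = -56.50 mGal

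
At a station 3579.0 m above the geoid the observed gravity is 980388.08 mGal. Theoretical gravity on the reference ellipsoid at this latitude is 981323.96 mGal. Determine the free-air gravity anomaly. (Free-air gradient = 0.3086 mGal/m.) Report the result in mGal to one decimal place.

Free-air correction = 0.3086 × 3579.0 = 1104.48 mGal
Free-air anomaly = 980388.08 − 981323.96 + (1104.48) = 168.60 mGal

168.6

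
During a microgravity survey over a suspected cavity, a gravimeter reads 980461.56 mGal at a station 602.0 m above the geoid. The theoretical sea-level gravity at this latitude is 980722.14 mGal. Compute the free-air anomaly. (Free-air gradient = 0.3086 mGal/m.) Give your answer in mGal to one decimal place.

-74.8

Free-air correction = 0.3086 × 602.0 = 185.78 mGal
Free-air anomaly = 980461.56 − 980722.14 + (185.78) = -74.80 mGal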